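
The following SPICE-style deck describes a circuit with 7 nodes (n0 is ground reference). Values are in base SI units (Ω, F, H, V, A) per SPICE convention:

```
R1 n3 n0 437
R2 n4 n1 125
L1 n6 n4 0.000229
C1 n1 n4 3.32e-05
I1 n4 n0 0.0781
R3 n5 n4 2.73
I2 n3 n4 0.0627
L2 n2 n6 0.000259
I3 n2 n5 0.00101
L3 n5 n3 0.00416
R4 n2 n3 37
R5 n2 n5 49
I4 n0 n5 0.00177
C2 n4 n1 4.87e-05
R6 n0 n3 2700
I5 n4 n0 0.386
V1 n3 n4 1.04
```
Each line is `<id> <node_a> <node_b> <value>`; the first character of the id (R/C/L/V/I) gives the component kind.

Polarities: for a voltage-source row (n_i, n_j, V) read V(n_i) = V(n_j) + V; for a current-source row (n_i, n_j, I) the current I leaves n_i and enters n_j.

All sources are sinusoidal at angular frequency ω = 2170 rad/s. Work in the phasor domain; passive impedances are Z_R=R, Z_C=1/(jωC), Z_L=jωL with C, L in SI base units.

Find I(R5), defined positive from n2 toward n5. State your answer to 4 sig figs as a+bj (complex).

Apply KCL at each of the 6 non-ground nodes and solve the resulting linear system.
Node n1: branches {R2, C1, C2} → V_1 = -174.9+0.000j
Node n2: branches {L2, I3, R4, R5} → V_2 = -174.9+0.03017j
Node n3: branches {R1, I2, L3, R4, R6, V1} → V_3 = -173.9+0.000j
Node n4: branches {R2, L1, C1, I1, R3, I2, C2, I5, V1} → V_4 = -174.9+0.000j
Node n5: branches {R3, I3, L3, R5, I4} → V_5 = -174.8-0.2718j
Node n6: branches {L1, L2} → V_6 = -174.9+0.01416j
Source currents: i(V1)=0.3416+0.1066j

-0.001593+0.006164j A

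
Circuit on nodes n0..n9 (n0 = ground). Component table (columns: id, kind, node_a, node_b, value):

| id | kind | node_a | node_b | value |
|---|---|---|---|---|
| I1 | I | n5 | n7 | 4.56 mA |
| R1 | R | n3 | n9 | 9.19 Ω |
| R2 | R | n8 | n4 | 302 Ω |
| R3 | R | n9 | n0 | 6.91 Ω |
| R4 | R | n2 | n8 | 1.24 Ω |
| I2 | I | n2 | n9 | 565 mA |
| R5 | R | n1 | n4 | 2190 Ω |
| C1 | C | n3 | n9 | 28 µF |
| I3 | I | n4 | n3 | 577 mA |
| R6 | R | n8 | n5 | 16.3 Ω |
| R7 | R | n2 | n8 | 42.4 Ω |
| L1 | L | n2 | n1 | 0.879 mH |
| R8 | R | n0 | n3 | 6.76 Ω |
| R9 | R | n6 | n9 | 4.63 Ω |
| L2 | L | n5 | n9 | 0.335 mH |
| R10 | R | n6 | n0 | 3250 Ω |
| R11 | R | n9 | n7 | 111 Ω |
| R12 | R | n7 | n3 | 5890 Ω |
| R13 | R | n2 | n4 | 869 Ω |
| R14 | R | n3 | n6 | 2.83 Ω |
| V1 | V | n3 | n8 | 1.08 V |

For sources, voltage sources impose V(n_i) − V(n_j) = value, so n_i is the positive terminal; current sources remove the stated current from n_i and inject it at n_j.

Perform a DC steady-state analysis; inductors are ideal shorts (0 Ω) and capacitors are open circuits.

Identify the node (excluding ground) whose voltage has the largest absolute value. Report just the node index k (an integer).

Apply KCL at each of the 9 non-ground nodes and solve the resulting linear system.
Node n1: branches {R5, L1} → V_1 = -2.640
Node n2: branches {R4, I2, R7, L1, R13} → V_2 = -2.640
Node n3: branches {R1, C1, I3, R8, R12, R14, V1} → V_3 = -0.6530
Node n4: branches {R2, R5, I3, R13} → V_4 = -119.3
Node n5: branches {I1, R6, L2} → V_5 = 0.6678
Node n6: branches {R9, R10, R14} → V_6 = -0.1519
Node n7: branches {I1, R11, R12} → V_7 = 1.140
Node n8: branches {R2, R4, R6, R7, V1} → V_8 = -1.733
Node n9: branches {R1, R3, I2, C1, R9, L2, R11} → V_9 = 0.6678
Source currents: i(L1)=0.05329, i(L2)=-0.1518, i(V1)=0.9947

4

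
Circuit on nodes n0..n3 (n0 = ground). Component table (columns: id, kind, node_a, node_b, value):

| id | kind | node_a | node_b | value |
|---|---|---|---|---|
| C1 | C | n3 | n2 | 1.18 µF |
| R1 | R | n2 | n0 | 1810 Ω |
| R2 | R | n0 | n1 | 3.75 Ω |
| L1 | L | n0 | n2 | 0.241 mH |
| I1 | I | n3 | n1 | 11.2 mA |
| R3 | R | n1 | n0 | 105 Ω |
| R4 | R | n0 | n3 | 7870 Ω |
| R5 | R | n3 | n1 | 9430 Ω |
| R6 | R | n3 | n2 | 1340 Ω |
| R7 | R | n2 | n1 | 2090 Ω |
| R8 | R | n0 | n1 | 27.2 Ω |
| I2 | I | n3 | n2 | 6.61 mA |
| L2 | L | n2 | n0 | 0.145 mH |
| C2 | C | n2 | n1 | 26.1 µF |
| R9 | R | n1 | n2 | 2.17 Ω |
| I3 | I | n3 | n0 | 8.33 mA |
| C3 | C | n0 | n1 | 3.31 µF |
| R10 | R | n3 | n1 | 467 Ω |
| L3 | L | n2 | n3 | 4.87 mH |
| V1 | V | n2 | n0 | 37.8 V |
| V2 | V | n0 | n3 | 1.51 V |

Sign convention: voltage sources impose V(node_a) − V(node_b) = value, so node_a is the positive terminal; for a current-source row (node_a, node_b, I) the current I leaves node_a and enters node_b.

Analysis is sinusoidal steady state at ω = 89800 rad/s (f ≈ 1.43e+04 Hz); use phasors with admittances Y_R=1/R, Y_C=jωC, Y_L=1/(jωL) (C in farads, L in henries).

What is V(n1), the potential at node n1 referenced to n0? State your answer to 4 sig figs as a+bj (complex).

Apply KCL at each of the 3 non-ground nodes and solve the resulting linear system.
Node n1: branches {R2, I1, R3, R5, R7, R8, C2, R9, C3, R10} → V_1 = 32.66+2.998j
Node n2: branches {C1, R1, L1, R6, R7, I2, L2, C2, R9, L3, V1} → V_2 = 37.80+0.000j
Node n3: branches {C1, I1, R4, R5, R6, I2, I3, R10, L3, V2} → V_3 = -1.510+0.000j
Source currents: i(V1)=-9.440-10.08j, i(V2)=-0.08019-4.082j

32.66+2.998j V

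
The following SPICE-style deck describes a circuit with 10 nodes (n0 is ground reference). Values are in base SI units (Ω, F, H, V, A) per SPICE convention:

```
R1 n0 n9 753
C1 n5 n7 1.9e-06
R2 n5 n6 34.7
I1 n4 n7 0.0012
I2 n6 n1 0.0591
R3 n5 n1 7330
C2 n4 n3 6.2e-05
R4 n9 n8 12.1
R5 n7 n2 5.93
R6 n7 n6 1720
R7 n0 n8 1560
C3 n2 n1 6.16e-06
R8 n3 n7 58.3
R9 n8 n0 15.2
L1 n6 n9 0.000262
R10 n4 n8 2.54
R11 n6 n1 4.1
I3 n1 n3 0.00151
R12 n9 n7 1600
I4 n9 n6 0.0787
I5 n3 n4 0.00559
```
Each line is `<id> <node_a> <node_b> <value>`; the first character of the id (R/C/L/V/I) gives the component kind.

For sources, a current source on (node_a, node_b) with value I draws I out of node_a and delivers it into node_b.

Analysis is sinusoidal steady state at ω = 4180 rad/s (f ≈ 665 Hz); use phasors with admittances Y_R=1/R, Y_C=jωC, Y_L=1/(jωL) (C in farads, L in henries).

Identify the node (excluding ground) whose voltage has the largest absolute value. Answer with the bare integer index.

1

MNA unknowns: 9 node voltages V₁..V_9
R1: Y=0.001328+0.000j on G[0,9]
C1: Y=0.000+0.007942j on G[5,7]
R2: Y=0.02882+0.000j on G[5,6]
I1: z[4]−=0.0012, z[7]+=0.0012
I2: z[6]−=0.0591, z[1]+=0.0591
R3: Y=0.0001364+0.000j on G[5,1]
C2: Y=0.000+0.2592j on G[4,3]
R4: Y=0.08264+0.000j on G[9,8]
R5: Y=0.1686+0.000j on G[7,2]
R6: Y=0.0005814+0.000j on G[7,6]
R7: Y=0.0006410+0.000j on G[0,8]
C3: Y=0.000+0.02575j on G[2,1]
R8: Y=0.01715+0.000j on G[3,7]
R9: Y=0.06579+0.000j on G[8,0]
L1: Y=0.000-0.9131j on G[6,9]
R10: Y=0.3937+0.000j on G[4,8]
R11: Y=0.2439+0.000j on G[6,1]
I3: z[1]−=0.00151, z[3]+=0.00151
R12: Y=0.0006250+0.000j on G[9,7]
I4: z[9]−=0.0787, z[6]+=0.0787
I5: z[3]−=0.00559, z[4]+=0.00559
solve → V1=0.2092+0.06029j, V2=0.1196+0.09624j, V3=0.01045+0.01223j, V4=0.005793+0.003346j, V5=-0.01568+0.1053j, V6=-0.02301+0.06972j, V7=0.1142+0.08257j, V8=0.0004877+0.0002817j, V9=-0.02440-0.01409j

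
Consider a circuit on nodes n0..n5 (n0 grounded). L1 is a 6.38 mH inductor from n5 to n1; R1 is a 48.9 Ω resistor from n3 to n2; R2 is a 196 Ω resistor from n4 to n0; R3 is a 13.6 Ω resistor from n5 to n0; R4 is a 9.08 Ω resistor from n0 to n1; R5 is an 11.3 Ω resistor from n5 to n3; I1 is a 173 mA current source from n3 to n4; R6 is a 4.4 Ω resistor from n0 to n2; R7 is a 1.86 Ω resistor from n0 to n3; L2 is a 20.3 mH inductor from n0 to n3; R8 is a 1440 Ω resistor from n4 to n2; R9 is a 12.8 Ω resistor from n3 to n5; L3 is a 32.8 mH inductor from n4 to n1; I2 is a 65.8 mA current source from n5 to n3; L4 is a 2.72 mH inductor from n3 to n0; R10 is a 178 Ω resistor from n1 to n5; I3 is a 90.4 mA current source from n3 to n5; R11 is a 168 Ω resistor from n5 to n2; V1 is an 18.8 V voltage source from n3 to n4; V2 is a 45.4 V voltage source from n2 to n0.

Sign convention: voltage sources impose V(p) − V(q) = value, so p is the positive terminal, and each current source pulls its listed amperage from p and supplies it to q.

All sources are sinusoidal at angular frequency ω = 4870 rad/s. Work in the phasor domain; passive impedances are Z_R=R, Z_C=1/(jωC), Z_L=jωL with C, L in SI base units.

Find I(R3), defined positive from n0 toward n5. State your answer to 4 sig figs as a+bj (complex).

-0.1811-0.03110j A

Element admittances at ω=4870 rad/s:
  Y(L1) = 0.000-0.03218j S between n5,n1
  Y(R1) = 0.02045+0.000j S between n3,n2
  Y(R2) = 0.005102+0.000j S between n4,n0
  Y(R3) = 0.07353+0.000j S between n5,n0
  Y(R4) = 0.1101+0.000j S between n0,n1
  Y(R5) = 0.08850+0.000j S between n5,n3
  I1: injects 0.173 A into n4 (from n3)
  Y(R6) = 0.2273+0.000j S between n0,n2
  Y(R7) = 0.5376+0.000j S between n0,n3
  Y(L2) = 0.000-0.01012j S between n0,n3
  Y(R8) = 0.0006944+0.000j S between n4,n2
  Y(R9) = 0.07812+0.000j S between n3,n5
  Y(L3) = 0.000-0.006260j S between n4,n1
  I2: injects 0.0658 A into n3 (from n5)
  Y(L4) = 0.000-0.07549j S between n3,n0
  Y(R10) = 0.005618+0.000j S between n1,n5
  I3: injects 0.0904 A into n5 (from n3)
  Y(R11) = 0.005952+0.000j S between n5,n2
  V1: constraint V(n3)−V(n4) = 18.8
  V2: constraint V(n2)−V(n0) = 45.4
Assemble and solve the 7×7 MNA system:
  V(n1)=0.1489+0.2953j  V(n2)=45.40+0.000j  V(n3)=1.971+0.1819j  V(n4)=-16.83+0.1819j  V(n5)=2.463+0.4229j
  i(V1)=-0.3028+0.1073j  i(V2)=-11.51+0.006364j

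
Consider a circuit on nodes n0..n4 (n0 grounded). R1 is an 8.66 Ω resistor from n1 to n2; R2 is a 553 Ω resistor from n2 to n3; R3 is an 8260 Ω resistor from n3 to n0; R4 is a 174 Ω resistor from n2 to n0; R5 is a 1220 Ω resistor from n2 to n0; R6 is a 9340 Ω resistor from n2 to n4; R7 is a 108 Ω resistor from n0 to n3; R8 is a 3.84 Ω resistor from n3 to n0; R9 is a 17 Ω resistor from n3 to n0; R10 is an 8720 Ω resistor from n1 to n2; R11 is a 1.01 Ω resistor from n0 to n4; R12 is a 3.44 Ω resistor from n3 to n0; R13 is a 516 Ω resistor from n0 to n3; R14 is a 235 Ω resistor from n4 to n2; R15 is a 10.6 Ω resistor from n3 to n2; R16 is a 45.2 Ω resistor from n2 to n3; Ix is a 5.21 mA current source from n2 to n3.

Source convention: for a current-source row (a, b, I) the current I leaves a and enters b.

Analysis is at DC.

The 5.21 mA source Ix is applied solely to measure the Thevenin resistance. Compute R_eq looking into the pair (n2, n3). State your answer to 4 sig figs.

R_eq = 7.752 Ω

Element admittances at DC:
  Y(R1) = 0.1155 S between n1,n2
  Y(R2) = 0.001808 S between n2,n3
  Y(R3) = 0.0001211 S between n3,n0
  Y(R4) = 0.005747 S between n2,n0
  Y(R5) = 0.0008197 S between n2,n0
  Y(R6) = 0.0001071 S between n2,n4
  Y(R7) = 0.009259 S between n0,n3
  Y(R8) = 0.2604 S between n3,n0
  Y(R9) = 0.05882 S between n3,n0
  Y(R10) = 0.0001147 S between n1,n2
  Y(R11) = 0.9901 S between n0,n4
  Y(R12) = 0.2907 S between n3,n0
  Y(R13) = 0.001938 S between n0,n3
  Y(R14) = 0.004255 S between n4,n2
  Y(R15) = 0.09434 S between n3,n2
  Y(R16) = 0.02212 S between n2,n3
  Ix: injects 0.00521 A into n3 (from n2)
Assemble and solve the 4×4 MNA system:
  V(n1)=-0.03969  V(n2)=-0.03969  V(n3)=0.0006971  V(n4)=-0.0001741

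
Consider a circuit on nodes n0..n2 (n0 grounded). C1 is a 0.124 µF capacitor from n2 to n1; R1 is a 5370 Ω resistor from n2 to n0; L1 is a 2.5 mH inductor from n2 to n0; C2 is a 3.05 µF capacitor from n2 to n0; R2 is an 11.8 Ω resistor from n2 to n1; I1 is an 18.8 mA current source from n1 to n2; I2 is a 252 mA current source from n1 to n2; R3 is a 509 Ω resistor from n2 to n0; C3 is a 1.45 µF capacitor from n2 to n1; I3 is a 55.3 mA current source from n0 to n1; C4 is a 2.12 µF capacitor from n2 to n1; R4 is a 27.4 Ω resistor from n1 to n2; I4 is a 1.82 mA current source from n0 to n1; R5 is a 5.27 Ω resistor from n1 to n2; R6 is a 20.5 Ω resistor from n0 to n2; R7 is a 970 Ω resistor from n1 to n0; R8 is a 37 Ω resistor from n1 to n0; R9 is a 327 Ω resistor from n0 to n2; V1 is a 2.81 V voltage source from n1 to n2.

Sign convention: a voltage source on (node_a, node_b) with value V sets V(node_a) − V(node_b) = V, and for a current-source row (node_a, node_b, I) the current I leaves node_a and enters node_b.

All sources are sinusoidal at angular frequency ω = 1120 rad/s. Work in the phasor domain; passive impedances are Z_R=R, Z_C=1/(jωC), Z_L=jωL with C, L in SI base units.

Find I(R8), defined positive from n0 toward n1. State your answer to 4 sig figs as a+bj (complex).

-0.07558+0.001575j A

MNA unknowns: 2 node voltages V₁..V_2 plus 1 source current (V1)
C1: Y=0.000+0.0001389j on G[2,1]
R1: Y=0.0001862+0.000j on G[2,0]
L1: Y=0.000-0.3571j on G[2,0]
C2: Y=0.000+0.003416j on G[2,0]
R2: Y=0.08475+0.000j on G[2,1]
I1: z[1]−=0.0188, z[2]+=0.0188
I2: z[1]−=0.252, z[2]+=0.252
R3: Y=0.001965+0.000j on G[2,0]
C3: Y=0.000+0.001624j on G[2,1]
I3: z[0]−=0.0553, z[1]+=0.0553
C4: Y=0.000+0.002374j on G[2,1]
R4: Y=0.03650+0.000j on G[1,2]
I4: z[0]−=0.00182, z[1]+=0.00182
R5: Y=0.1898+0.000j on G[1,2]
R6: Y=0.04878+0.000j on G[0,2]
R7: Y=0.001031+0.000j on G[1,0]
R8: Y=0.02703+0.000j on G[1,0]
R9: Y=0.003058+0.000j on G[0,2]
V1: row V1−V2=2.81, i_V1 at 1,2
solve → V1=2.796-0.05828j, V2=-0.01352-0.05828j
aux → i_V1=-1.166-0.009991j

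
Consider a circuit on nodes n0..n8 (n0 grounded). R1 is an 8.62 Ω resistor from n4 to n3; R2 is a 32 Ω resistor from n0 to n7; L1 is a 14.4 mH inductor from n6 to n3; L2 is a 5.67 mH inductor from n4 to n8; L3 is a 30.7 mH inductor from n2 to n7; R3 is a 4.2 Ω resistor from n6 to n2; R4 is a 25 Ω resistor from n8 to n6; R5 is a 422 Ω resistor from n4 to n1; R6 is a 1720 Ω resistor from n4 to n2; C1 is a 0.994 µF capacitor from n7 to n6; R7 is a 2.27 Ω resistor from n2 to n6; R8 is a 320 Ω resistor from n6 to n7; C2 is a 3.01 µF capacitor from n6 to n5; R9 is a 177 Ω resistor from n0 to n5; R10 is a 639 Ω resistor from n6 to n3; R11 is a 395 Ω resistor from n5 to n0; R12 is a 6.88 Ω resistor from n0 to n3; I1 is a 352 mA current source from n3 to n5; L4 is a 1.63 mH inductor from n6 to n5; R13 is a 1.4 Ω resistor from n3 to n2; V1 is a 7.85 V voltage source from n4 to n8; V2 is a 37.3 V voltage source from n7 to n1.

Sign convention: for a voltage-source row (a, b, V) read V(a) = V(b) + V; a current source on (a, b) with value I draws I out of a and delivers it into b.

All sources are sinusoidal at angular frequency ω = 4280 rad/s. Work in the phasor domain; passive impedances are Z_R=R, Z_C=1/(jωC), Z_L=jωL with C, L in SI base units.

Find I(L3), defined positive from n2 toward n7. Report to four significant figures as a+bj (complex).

-0.003514+0.02119j A

Apply KCL at each of the 8 non-ground nodes and solve the resulting linear system.
Node n1: branches {R5, V2} → V_1 = -34.89+0.2389j
Node n2: branches {L3, R3, R6, R7, R13} → V_2 = -0.3743-0.2228j
Node n3: branches {R1, L1, R10, R12, I1, R13} → V_3 = -0.5136-0.1908j
Node n4: branches {R1, L2, R5, R6, V1} → V_4 = 1.020-0.1932j
Node n5: branches {C2, R9, R11, I1, L4} → V_5 = -0.07857+2.478j
Node n6: branches {L1, R3, R4, C1, R7, R8, C2, R10, L4} → V_6 = -0.2340-0.2253j
Node n7: branches {R2, L3, C1, R8, V2} → V_7 = 2.409+0.2389j
Node n8: branches {L2, R4, V1} → V_8 = -6.830-0.1932j
Source currents: i(V1)=-0.2638+0.3248j, i(V2)=-0.08510+0.001024j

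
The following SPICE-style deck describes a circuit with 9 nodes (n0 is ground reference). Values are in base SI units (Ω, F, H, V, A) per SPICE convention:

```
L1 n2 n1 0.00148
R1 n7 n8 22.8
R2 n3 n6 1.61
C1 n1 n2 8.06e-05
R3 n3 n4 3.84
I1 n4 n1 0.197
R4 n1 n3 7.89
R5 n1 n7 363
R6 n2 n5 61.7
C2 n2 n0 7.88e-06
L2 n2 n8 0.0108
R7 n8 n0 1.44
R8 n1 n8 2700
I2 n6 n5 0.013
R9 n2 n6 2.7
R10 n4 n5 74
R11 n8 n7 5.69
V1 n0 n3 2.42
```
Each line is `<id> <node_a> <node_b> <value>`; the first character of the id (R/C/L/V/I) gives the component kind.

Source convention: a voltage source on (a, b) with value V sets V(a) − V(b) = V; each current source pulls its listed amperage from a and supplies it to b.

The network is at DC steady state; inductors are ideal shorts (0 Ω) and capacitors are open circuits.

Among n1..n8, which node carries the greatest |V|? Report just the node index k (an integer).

4

Apply KCL at each of the 8 non-ground nodes and solve the resulting linear system.
Node n1: branches {L1, C1, I1, R4, R5, R8} → V_1 = -0.6522
Node n2: branches {L1, C1, R6, C2, L2, R9} → V_2 = -0.6522
Node n3: branches {R2, R3, R4, V1} → V_3 = -2.420
Node n4: branches {R3, I1, R10} → V_4 = -3.085
Node n5: branches {R6, I2, R10} → V_5 = -1.321
Node n6: branches {R2, I2, R9} → V_6 = -1.773
Node n7: branches {R1, R5, R11} → V_7 = -0.6522
Node n8: branches {R1, L2, R7, R8, R11} → V_8 = -0.6522
Source currents: i(L1)=0.02706, i(L2)=-0.4529, i(V1)=-0.4529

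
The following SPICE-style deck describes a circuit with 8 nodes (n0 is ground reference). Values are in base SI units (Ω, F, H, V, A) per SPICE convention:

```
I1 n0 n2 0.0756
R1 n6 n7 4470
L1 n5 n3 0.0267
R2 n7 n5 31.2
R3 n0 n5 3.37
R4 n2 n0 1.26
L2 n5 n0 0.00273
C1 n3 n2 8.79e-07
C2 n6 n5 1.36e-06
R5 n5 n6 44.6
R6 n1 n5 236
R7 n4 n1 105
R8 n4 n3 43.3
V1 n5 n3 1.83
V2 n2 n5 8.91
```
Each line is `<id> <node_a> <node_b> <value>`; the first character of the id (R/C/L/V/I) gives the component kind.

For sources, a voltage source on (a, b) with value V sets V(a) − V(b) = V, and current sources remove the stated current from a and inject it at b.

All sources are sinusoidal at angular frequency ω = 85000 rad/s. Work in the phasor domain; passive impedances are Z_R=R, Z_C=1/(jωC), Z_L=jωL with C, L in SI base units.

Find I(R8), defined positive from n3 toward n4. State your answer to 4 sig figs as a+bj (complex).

Apply KCL at each of the 7 non-ground nodes and solve the resulting linear system.
Node n1: branches {R6, R7} → V_1 = -7.540-0.02536j
Node n2: branches {I1, R4, C1, V2} → V_2 = 2.494-0.02536j
Node n3: branches {L1, C1, R8, V1} → V_3 = -8.246-0.02536j
Node n4: branches {R7, R8} → V_4 = -8.040-0.02536j
Node n5: branches {L1, R2, R3, L2, C2, R5, R6, V1, V2} → V_5 = -6.416-0.02536j
Node n6: branches {R1, C2, R5} → V_6 = -6.416-0.02536j
Node n7: branches {R1, R2} → V_7 = -6.416-0.02536j
Source currents: i(V1)=-0.004762-0.8016j, i(V2)=-1.904-0.7823j

-0.004762+0.000j A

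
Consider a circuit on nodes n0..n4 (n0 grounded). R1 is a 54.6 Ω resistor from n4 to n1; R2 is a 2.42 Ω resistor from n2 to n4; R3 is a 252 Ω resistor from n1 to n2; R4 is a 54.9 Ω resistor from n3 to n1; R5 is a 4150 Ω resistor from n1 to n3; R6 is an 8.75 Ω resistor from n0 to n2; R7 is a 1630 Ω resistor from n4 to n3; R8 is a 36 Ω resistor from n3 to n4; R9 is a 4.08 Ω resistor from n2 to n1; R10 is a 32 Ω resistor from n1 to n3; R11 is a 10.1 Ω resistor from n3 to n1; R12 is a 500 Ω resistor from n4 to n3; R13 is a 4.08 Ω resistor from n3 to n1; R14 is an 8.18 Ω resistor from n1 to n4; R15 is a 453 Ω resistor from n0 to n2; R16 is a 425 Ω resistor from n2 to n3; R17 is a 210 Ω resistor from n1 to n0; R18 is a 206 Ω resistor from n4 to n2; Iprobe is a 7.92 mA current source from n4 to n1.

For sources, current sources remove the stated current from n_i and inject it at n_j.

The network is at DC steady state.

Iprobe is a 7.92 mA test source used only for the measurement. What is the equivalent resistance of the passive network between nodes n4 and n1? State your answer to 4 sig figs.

R_eq = 3.055 Ω

MNA unknowns: 4 node voltages V₁..V_4
R1: Y=0.01832 on G[4,1]
R2: Y=0.4132 on G[2,4]
R3: Y=0.003968 on G[1,2]
R4: Y=0.01821 on G[3,1]
R5: Y=0.0002410 on G[1,3]
R6: Y=0.1143 on G[0,2]
R7: Y=0.0006135 on G[4,3]
R8: Y=0.02778 on G[3,4]
R9: Y=0.2451 on G[2,1]
R10: Y=0.03125 on G[1,3]
R11: Y=0.09901 on G[3,1]
R12: Y=0.002000 on G[4,3]
R13: Y=0.2451 on G[3,1]
R14: Y=0.1222 on G[1,4]
R15: Y=0.002208 on G[0,2]
R16: Y=0.002353 on G[2,3]
R17: Y=0.004762 on G[1,0]
R18: Y=0.004854 on G[4,2]
Iprobe: z[4]−=0.00792, z[1]+=0.00792
solve → V1=0.01442, V2=-0.0005896, V3=0.01262, V4=-0.009772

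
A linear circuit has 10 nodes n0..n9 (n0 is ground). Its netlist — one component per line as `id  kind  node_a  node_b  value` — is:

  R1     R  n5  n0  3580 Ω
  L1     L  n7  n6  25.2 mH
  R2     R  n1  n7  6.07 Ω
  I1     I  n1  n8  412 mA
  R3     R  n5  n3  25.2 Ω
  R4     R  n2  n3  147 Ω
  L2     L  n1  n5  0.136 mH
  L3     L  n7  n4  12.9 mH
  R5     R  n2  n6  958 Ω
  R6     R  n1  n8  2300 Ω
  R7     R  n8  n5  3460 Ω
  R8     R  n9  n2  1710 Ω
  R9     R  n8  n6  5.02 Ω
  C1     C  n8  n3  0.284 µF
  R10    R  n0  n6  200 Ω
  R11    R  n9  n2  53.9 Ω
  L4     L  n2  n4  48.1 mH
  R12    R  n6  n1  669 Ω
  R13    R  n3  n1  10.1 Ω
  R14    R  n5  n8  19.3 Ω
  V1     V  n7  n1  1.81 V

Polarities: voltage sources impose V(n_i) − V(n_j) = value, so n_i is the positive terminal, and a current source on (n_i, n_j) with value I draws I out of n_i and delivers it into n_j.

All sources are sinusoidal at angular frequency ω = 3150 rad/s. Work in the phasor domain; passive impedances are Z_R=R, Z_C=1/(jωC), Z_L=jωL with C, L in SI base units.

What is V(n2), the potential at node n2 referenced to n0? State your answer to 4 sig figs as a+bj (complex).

Element admittances at ω=3150 rad/s:
  Y(R1) = 0.0002793+0.000j S between n5,n0
  Y(L1) = 0.000-0.01260j S between n7,n6
  Y(R2) = 0.1647+0.000j S between n1,n7
  I1: injects 0.412 A into n8 (from n1)
  Y(R3) = 0.03968+0.000j S between n5,n3
  Y(R4) = 0.006803+0.000j S between n2,n3
  Y(L2) = 0.000-2.334j S between n1,n5
  Y(L3) = 0.000-0.02461j S between n7,n4
  Y(R5) = 0.001044+0.000j S between n2,n6
  Y(R6) = 0.0004348+0.000j S between n1,n8
  Y(R7) = 0.0002890+0.000j S between n8,n5
  Y(R8) = 0.0005848+0.000j S between n9,n2
  Y(R9) = 0.1992+0.000j S between n8,n6
  Y(C1) = 0.000+0.0008946j S between n8,n3
  Y(R10) = 0.005000+0.000j S between n0,n6
  Y(R11) = 0.01855+0.000j S between n9,n2
  Y(L4) = 0.000-0.006600j S between n2,n4
  Y(R12) = 0.001495+0.000j S between n6,n1
  Y(R13) = 0.09901+0.000j S between n3,n1
  Y(R14) = 0.05181+0.000j S between n5,n8
  V1: constraint V(n7)−V(n1) = 1.81
Assemble and solve the 10×10 MNA system:
  V(n1)=-6.578-1.421j  V(n2)=-5.482-1.629j  V(n3)=-6.539-1.343j  V(n4)=-4.919-1.465j  V(n5)=-6.600-1.259j  V(n6)=0.3687+0.07035j  V(n7)=-4.768-1.421j  V(n8)=0.5550-0.2326j  V(n9)=-5.482-1.629j
  i(V1)=-0.2805-0.06099j

-5.482-1.629j V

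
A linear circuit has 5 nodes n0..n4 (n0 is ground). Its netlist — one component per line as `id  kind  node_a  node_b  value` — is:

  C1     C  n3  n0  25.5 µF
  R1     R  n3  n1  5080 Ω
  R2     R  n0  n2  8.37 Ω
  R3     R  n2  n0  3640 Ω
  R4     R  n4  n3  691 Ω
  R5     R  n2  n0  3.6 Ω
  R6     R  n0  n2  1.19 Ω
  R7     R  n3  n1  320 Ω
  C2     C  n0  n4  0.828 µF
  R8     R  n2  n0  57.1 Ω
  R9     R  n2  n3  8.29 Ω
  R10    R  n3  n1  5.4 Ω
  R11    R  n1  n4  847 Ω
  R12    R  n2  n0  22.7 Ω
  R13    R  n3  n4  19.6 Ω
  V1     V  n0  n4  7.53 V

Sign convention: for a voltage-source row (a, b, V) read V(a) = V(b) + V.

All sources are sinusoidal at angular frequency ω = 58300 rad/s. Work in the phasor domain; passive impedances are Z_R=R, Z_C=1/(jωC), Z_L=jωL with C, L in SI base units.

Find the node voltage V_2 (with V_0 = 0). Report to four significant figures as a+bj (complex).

Element admittances at ω=58300 rad/s:
  Y(C1) = 0.000+1.487j S between n3,n0
  Y(R1) = 0.0001969+0.000j S between n3,n1
  Y(R2) = 0.1195+0.000j S between n0,n2
  Y(R3) = 0.0002747+0.000j S between n2,n0
  Y(R4) = 0.001447+0.000j S between n4,n3
  Y(R5) = 0.2778+0.000j S between n2,n0
  Y(R6) = 0.8403+0.000j S between n0,n2
  Y(R7) = 0.003125+0.000j S between n3,n1
  Y(C2) = 0.000+0.04827j S between n0,n4
  Y(R8) = 0.01751+0.000j S between n2,n0
  Y(R9) = 0.1206+0.000j S between n2,n3
  Y(R10) = 0.1852+0.000j S between n3,n1
  Y(R11) = 0.001181+0.000j S between n1,n4
  Y(R12) = 0.04405+0.000j S between n2,n0
  Y(R13) = 0.05102+0.000j S between n3,n4
  V1: constraint V(n0)−V(n4) = 7.53
Assemble and solve the 5×5 MNA system:
  V(n1)=-0.07630+0.2668j  V(n2)=-0.002516+0.02280j  V(n3)=-0.02962+0.2684j  V(n4)=-7.530+0.000j
  i(V1)=-0.4023-0.3779j

-0.002516+0.02280j V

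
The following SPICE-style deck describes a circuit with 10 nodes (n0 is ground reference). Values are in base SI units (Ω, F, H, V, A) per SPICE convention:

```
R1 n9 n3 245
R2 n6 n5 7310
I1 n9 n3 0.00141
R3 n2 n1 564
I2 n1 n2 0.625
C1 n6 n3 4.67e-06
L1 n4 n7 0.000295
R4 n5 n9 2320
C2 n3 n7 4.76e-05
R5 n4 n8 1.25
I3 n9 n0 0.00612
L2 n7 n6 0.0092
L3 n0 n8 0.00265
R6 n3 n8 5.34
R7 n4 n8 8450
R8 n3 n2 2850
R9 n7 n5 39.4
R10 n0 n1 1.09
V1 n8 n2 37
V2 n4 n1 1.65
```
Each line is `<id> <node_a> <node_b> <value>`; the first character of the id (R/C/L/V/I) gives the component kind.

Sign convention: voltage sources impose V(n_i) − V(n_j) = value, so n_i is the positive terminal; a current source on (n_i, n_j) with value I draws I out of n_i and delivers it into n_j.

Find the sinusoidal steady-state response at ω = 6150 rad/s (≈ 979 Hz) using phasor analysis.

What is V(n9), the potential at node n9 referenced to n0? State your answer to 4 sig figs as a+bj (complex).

0.06474-0.01335j V

MNA unknowns: 9 node voltages V₁..V_9 plus 2 source currents (V1, V2)
R1: Y=0.004082+0.000j on G[9,3]
R2: Y=0.0001368+0.000j on G[6,5]
I1: z[9]−=0.00141, z[3]+=0.00141
R3: Y=0.001773+0.000j on G[2,1]
I2: z[1]−=0.625, z[2]+=0.625
C1: Y=0.000+0.02872j on G[6,3]
L1: Y=0.000-0.5512j on G[4,7]
R4: Y=0.0004310+0.000j on G[5,9]
C2: Y=0.000+0.2927j on G[3,7]
R5: Y=0.8000+0.000j on G[4,8]
I3: z[9]−=0.00612, z[0]+=0.00612
L2: Y=0.000-0.01767j on G[7,6]
L3: Y=0.000-0.06136j on G[0,8]
R6: Y=0.1873+0.000j on G[3,8]
R7: Y=0.0001183+0.000j on G[4,8]
R8: Y=0.0003509+0.000j on G[3,2]
R9: Y=0.02538+0.000j on G[7,5]
R10: Y=0.9174+0.000j on G[0,1]
V1: row V8−V2=37, i_V1 at 8,2
V2: row V4−V1=1.65, i_V2 at 4,1
solve → V1=-0.02428+0.1567j, V2=-34.66+0.2632j, V3=1.758-0.04754j, V4=1.626+0.1567j, V5=1.499+0.3104j, V6=2.151-0.6291j, V7=1.520+0.3210j, V8=2.343+0.2632j, V9=0.06474-0.01335j
aux → i_V1=-0.6992+0.0002979j, i_V2=0.6641+0.1436j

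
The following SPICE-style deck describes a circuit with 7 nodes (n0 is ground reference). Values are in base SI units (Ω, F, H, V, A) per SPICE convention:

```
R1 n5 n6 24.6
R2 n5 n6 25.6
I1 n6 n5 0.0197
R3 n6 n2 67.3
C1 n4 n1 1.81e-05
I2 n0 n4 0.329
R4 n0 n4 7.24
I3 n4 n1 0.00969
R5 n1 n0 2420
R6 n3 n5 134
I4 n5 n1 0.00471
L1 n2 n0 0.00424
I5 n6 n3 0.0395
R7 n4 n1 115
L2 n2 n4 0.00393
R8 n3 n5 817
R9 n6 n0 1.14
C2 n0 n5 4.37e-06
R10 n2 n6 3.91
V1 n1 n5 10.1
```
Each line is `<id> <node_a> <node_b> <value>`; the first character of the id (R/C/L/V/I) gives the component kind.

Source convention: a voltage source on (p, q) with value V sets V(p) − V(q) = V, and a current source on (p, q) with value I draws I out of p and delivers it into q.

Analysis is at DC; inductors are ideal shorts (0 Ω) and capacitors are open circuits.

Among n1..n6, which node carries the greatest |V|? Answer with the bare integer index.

1

Element admittances at DC:
  Y(R1) = 0.04065 S between n5,n6
  Y(R2) = 0.03906 S between n5,n6
  I1: injects 0.0197 A into n5 (from n6)
  Y(R3) = 0.01486 S between n6,n2
  Y(C1) = 0.000 S between n4,n1
  I2: injects 0.329 A into n4 (from n0)
  Y(R4) = 0.1381 S between n0,n4
  I3: injects 0.00969 A into n1 (from n4)
  Y(R5) = 0.0004132 S between n1,n0
  Y(R6) = 0.007463 S between n3,n5
  I4: injects 0.00471 A into n1 (from n5)
  L1: short n2↔n0 (DC inductor)
  I5: injects 0.0395 A into n3 (from n6)
  Y(R7) = 0.008696 S between n4,n1
  L2: short n2↔n4 (DC inductor)
  Y(R8) = 0.001224 S between n3,n5
  Y(R9) = 0.8772 S between n6,n0
  Y(C2) = 0.000 S between n0,n5
  Y(R10) = 0.2558 S between n2,n6
  V1: constraint V(n1)−V(n5) = 10.1
Assemble and solve the 9×9 MNA system:
  V(n1)=9.778  V(n2)=0.000  V(n3)=4.225  V(n4)=0.000  V(n5)=-0.3222  V(n6)=-0.06915
  i(L1)=0.3856  i(L2)=-0.4043  i(V1)=-0.07466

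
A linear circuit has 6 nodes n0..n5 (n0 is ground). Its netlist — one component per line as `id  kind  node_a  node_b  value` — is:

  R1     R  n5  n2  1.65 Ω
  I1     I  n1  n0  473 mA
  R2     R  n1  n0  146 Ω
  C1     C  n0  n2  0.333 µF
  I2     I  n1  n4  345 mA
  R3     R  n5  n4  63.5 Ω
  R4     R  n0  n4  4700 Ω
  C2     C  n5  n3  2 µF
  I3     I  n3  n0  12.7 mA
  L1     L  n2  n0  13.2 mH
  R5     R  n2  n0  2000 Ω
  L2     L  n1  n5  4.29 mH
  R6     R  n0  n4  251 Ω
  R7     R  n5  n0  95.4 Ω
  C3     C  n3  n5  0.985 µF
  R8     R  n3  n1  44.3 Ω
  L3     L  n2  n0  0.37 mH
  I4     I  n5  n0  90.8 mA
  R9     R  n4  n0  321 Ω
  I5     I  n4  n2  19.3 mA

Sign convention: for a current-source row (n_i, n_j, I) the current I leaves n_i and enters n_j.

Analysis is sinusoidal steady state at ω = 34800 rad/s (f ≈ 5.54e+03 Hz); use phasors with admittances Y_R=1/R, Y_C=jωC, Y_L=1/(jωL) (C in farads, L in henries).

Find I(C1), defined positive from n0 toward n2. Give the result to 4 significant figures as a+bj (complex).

-0.07200+0.02375j A

Element admittances at ω=34800 rad/s:
  Y(R1) = 0.6061+0.000j S between n5,n2
  I1: injects 0.473 A into n0 (from n1)
  Y(R2) = 0.006849+0.000j S between n1,n0
  Y(C1) = 0.000+0.01159j S between n0,n2
  I2: injects 0.345 A into n4 (from n1)
  Y(R3) = 0.01575+0.000j S between n5,n4
  Y(R4) = 0.0002128+0.000j S between n0,n4
  Y(C2) = 0.000+0.06960j S between n5,n3
  I3: injects 0.0127 A into n0 (from n3)
  Y(L1) = 0.000-0.002177j S between n2,n0
  Y(R5) = 0.0005000+0.000j S between n2,n0
  Y(L2) = 0.000-0.006698j S between n1,n5
  Y(R6) = 0.003984+0.000j S between n0,n4
  Y(R7) = 0.01048+0.000j S between n5,n0
  Y(C3) = 0.000+0.03428j S between n3,n5
  Y(R8) = 0.02257+0.000j S between n3,n1
  Y(L3) = 0.000-0.07766j S between n2,n0
  I4: injects 0.0908 A into n0 (from n5)
  Y(R9) = 0.003115+0.000j S between n4,n0
  I5: injects 0.0193 A into n2 (from n4)
Assemble and solve the 5×5 MNA system:
  V(n1)=-30.90-6.444j  V(n2)=-2.050-6.213j  V(n3)=-4.171-0.05717j  V(n4)=12.22-4.089j  V(n5)=-2.783-5.987j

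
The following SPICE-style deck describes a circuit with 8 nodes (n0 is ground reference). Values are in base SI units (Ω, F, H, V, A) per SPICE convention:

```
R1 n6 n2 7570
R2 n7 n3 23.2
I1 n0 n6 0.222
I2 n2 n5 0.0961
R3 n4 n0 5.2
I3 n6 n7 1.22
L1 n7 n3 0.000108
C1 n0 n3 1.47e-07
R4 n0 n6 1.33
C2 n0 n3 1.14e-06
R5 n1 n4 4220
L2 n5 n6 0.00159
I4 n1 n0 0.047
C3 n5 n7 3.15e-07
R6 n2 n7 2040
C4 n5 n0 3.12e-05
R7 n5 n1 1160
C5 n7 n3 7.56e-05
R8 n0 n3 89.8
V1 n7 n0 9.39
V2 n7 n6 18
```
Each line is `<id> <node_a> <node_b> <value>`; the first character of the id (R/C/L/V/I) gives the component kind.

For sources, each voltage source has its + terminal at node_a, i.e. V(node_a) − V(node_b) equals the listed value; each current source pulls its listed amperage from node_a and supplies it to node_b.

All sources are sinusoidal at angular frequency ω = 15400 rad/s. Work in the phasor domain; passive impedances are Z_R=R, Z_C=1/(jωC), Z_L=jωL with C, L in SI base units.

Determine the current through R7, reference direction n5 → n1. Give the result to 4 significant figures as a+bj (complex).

Apply KCL at each of the 7 non-ground nodes and solve the resulting linear system.
Node n1: branches {R5, I4, R7} → V_1 = -42.07-0.1042j
Node n2: branches {R1, I2, R6} → V_2 = -148.9+0.000j
Node n3: branches {R2, L1, C1, C2, C5, R8} → V_3 = 9.057+0.1484j
Node n4: branches {R3, R5} → V_4 = -0.05178-0.0001283j
Node n5: branches {I2, L2, C3, C4, R7} → V_5 = 0.8936-0.1329j
Node n6: branches {R1, I1, I3, R4, L2, V2} → V_6 = -8.610+0.000j
Node n7: branches {R2, I3, L1, C3, R6, C5, V1, V2} → V_7 = 9.390+0.000j
Source currents: i(V1)=6.497-0.6105j, i(V2)=-5.452+0.3881j

0.03704-2.467e-05j A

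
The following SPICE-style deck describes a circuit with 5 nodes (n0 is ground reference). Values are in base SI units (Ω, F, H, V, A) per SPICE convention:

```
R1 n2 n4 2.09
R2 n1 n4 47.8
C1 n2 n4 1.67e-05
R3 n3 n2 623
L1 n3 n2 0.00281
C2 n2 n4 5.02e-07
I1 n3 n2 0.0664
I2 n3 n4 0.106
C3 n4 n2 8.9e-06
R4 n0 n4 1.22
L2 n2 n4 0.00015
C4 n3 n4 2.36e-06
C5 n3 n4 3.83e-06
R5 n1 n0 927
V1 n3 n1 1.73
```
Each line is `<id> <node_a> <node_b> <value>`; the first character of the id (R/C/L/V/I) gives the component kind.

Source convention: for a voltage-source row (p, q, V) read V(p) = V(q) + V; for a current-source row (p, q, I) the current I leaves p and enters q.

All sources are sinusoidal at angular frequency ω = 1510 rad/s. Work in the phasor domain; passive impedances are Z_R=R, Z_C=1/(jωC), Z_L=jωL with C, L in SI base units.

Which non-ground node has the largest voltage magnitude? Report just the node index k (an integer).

Element admittances at ω=1510 rad/s:
  Y(R1) = 0.4785+0.000j S between n2,n4
  Y(R2) = 0.02092+0.000j S between n1,n4
  Y(C1) = 0.000+0.02522j S between n2,n4
  Y(R3) = 0.001605+0.000j S between n3,n2
  Y(L1) = 0.000-0.2357j S between n3,n2
  Y(C2) = 0.000+0.0007580j S between n2,n4
  I1: injects 0.0664 A into n2 (from n3)
  I2: injects 0.106 A into n4 (from n3)
  Y(C3) = 0.000+0.01344j S between n4,n2
  Y(R4) = 0.8197+0.000j S between n0,n4
  Y(L2) = 0.000-4.415j S between n2,n4
  Y(C4) = 0.000+0.003564j S between n3,n4
  Y(C5) = 0.000+0.005783j S between n3,n4
  Y(R5) = 0.001079+0.000j S between n1,n0
  V1: constraint V(n3)−V(n1) = 1.73
Assemble and solve the 5×5 MNA system:
  V(n1)=-1.796-0.6023j  V(n2)=-0.002557-0.01514j  V(n3)=-0.06554-0.6023j  V(n4)=0.002363+0.0007927j
  i(V1)=-0.03955-0.01327j

1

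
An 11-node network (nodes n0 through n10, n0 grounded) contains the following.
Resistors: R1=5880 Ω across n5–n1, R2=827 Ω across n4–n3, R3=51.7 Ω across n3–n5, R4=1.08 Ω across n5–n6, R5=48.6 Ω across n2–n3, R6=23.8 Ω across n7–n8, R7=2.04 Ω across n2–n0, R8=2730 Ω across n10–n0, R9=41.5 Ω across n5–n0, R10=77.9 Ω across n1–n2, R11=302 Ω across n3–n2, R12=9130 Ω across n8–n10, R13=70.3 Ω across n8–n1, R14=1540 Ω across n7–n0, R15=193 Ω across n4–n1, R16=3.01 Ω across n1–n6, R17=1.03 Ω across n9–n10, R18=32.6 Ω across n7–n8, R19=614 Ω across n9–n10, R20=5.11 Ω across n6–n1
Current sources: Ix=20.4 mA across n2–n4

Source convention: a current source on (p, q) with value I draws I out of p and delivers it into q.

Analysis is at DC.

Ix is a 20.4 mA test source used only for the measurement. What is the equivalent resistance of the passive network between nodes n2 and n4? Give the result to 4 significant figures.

R_eq = 175.2 Ω

Element admittances at DC:
  Y(R1) = 0.0001701 S between n5,n1
  Y(R2) = 0.001209 S between n4,n3
  Y(R3) = 0.01934 S between n3,n5
  Y(R4) = 0.9259 S between n5,n6
  Y(R5) = 0.02058 S between n2,n3
  Y(R6) = 0.04202 S between n7,n8
  Y(R7) = 0.4902 S between n2,n0
  Y(R8) = 0.0003663 S between n10,n0
  Y(R9) = 0.02410 S between n5,n0
  Y(R10) = 0.01284 S between n1,n2
  Y(R11) = 0.003311 S between n3,n2
  Y(R12) = 0.0001095 S between n8,n10
  Y(R13) = 0.01422 S between n8,n1
  Y(R14) = 0.0006494 S between n7,n0
  Y(R15) = 0.005181 S between n4,n1
  Y(R16) = 0.3322 S between n1,n6
  Y(R17) = 0.9709 S between n9,n10
  Y(R18) = 0.03067 S between n7,n8
  Y(R19) = 0.001629 S between n9,n10
  Y(R20) = 0.1957 S between n6,n1
  Ix: injects 0.0204 A into n4 (from n2)
Assemble and solve the 10×10 MNA system:
  V(n1)=0.3909  V(n2)=-0.01818  V(n3)=0.2430  V(n4)=3.555  V(n5)=0.3585  V(n6)=0.3703  V(n7)=0.3685  V(n8)=0.3718  V(n9)=0.08559  V(n10)=0.08559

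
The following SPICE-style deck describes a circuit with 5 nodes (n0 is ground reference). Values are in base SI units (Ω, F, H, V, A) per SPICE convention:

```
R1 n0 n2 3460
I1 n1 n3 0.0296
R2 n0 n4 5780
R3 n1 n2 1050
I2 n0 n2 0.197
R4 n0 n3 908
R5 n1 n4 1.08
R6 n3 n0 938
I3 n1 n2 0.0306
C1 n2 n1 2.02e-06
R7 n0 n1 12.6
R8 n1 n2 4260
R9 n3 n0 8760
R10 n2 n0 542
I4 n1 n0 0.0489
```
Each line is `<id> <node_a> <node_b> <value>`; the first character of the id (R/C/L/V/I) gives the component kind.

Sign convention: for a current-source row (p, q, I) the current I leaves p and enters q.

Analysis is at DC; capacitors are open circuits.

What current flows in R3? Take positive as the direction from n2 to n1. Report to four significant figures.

Element admittances at DC:
  Y(R1) = 0.0002890 S between n0,n2
  I1: injects 0.0296 A into n3 (from n1)
  Y(R2) = 0.0001730 S between n0,n4
  Y(R3) = 0.0009524 S between n1,n2
  I2: injects 0.197 A into n2 (from n0)
  Y(R4) = 0.001101 S between n0,n3
  Y(R5) = 0.9259 S between n1,n4
  Y(R6) = 0.001066 S between n3,n0
  I3: injects 0.0306 A into n2 (from n1)
  Y(C1) = 0.000 S between n2,n1
  Y(R7) = 0.07937 S between n0,n1
  Y(R8) = 0.0002347 S between n1,n2
  Y(R9) = 0.0001142 S between n3,n0
  Y(R10) = 0.001845 S between n2,n0
  I4: injects 0.0489 A into n0 (from n1)
Assemble and solve the 4×4 MNA system:
  V(n1)=-0.3455  V(n2)=68.41  V(n3)=12.97  V(n4)=-0.3455

0.06548 A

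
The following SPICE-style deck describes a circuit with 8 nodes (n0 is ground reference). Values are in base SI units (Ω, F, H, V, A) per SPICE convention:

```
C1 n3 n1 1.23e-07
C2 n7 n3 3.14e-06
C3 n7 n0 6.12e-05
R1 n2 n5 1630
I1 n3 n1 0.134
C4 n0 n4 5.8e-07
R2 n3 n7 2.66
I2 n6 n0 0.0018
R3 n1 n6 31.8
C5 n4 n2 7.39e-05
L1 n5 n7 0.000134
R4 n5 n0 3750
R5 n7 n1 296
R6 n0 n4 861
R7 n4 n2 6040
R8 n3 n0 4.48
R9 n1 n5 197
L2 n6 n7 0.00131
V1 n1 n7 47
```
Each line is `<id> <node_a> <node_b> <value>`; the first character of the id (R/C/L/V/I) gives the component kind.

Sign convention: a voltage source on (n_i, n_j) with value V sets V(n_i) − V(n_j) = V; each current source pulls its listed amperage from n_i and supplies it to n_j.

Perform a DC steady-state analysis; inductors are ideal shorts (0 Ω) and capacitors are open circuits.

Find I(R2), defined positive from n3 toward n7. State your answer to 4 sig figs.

MNA unknowns: 7 node voltages V₁..V_7 plus 3 source currents (L1, L2, V1)
C1: Y=0.000 on G[3,1]
C2: Y=0.000 on G[7,3]
C3: Y=0.000 on G[7,0]
R1: Y=0.0006135 on G[2,5]
I1: z[3]−=0.134, z[1]+=0.134
C4: Y=0.000 on G[0,4]
R2: Y=0.3759 on G[3,7]
I2: z[6]−=0.0018, z[0]+=0.0018
R3: Y=0.03145 on G[1,6]
C5: Y=0.000 on G[4,2]
L1: row V5−V7=0, i_L1 at 5,7
R4: Y=0.0002667 on G[5,0]
R5: Y=0.003378 on G[7,1]
R6: Y=0.001161 on G[0,4]
R7: Y=0.0001656 on G[4,2]
R8: Y=0.2232 on G[3,0]
R9: Y=0.005076 on G[1,5]
L2: row V6−V7=0, i_L2 at 6,7
V1: row V1−V7=47, i_V1 at 1,7
solve → V1=47.34, V2=0.2772, V3=-0.008653, V4=0.03458, V5=0.3426, V6=0.3426, V7=0.3426
aux → i_L1=0.2384, i_L2=1.476, i_V1=-1.741

-0.1321 A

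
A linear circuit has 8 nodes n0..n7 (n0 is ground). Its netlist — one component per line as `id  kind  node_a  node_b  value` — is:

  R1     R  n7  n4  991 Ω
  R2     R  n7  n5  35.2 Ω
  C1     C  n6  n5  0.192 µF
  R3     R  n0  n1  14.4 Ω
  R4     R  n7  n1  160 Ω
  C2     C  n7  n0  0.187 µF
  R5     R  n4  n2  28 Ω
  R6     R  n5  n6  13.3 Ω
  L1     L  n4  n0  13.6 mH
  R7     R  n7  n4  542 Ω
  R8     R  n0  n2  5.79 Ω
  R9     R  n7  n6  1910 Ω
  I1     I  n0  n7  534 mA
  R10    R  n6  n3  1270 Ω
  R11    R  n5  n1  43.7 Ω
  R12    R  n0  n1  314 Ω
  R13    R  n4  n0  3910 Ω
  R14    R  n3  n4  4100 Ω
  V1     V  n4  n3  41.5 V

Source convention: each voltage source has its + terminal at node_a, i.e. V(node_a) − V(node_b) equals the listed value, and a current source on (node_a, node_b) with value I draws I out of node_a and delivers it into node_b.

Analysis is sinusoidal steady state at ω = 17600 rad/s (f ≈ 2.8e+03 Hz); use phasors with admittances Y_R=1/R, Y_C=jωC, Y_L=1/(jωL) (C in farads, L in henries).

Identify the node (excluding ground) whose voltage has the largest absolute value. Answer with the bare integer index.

MNA unknowns: 7 node voltages V₁..V_7 plus 1 source current (V1)
R1: Y=0.001009+0.000j on G[7,4]
R2: Y=0.02841+0.000j on G[7,5]
C1: Y=0.000+0.003379j on G[6,5]
R3: Y=0.06944+0.000j on G[0,1]
R4: Y=0.006250+0.000j on G[7,1]
C2: Y=0.000+0.003291j on G[7,0]
R5: Y=0.03571+0.000j on G[4,2]
R6: Y=0.07519+0.000j on G[5,6]
L1: Y=0.000-0.004178j on G[4,0]
R7: Y=0.001845+0.000j on G[7,4]
R8: Y=0.1727+0.000j on G[0,2]
R9: Y=0.0005236+0.000j on G[7,6]
I1: z[0]−=0.534, z[7]+=0.534
R10: Y=0.0007874+0.000j on G[6,3]
R11: Y=0.02288+0.000j on G[5,1]
R12: Y=0.003185+0.000j on G[0,1]
R13: Y=0.0002558+0.000j on G[4,0]
R14: Y=0.0002439+0.000j on G[3,4]
V1: row V4−V3=41.5, i_V1 at 4,3
solve → V1=5.585-1.033j, V2=0.6426-0.006165j, V3=-37.75-0.03598j, V4=3.750-0.03598j, V5=17.22-3.221j, V6=16.73-3.178j, V7=27.89-5.035j
aux → i_V1=-0.05302+0.002474j

3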